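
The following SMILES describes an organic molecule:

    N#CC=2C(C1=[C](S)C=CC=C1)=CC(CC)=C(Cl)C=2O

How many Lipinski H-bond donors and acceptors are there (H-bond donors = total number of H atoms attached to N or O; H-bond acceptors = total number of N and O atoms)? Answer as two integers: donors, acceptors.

1, 2

Donors: find every N or O and count the H atoms it carries.
  atom 1 (N): bond orders sum to 3 → 0 H
  atom 19 (O): bond orders sum to 1 → 1 H
Lipinski HBD = 1.
Acceptors: N atoms = 1, O atoms = 1 → HBA = 2.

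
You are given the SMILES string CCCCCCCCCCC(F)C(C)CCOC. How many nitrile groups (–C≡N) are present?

0

Scan the SMILES for the nitrile motif — none present.
Groups that are present: 1 ether.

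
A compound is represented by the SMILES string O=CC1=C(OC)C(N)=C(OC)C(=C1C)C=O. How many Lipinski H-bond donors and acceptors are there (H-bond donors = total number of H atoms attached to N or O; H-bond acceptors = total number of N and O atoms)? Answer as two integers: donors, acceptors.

Donors: find every N or O and count the H atoms it carries.
  atom 1 (O): bond orders sum to 2 → 0 H
  atom 5 (O): bond orders sum to 2 → 0 H
  atom 8 (N): bond orders sum to 1 → 2 H
  atom 10 (O): bond orders sum to 2 → 0 H
  atom 16 (O): bond orders sum to 2 → 0 H
Lipinski HBD = 2.
Acceptors: N atoms = 1, O atoms = 4 → HBA = 5.

2, 5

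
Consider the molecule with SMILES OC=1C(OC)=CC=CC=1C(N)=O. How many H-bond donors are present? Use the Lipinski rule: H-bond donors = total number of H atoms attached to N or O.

Donors: find every N or O and count the H atoms it carries.
  atom 1 (O): bond orders sum to 1 → 1 H
  atom 4 (O): bond orders sum to 2 → 0 H
  atom 11 (N): bond orders sum to 1 → 2 H
  atom 12 (O): bond orders sum to 2 → 0 H
Lipinski HBD = 3.

3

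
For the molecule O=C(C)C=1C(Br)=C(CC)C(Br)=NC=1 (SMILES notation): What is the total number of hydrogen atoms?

Walk through each heavy atom and fill implicit hydrogens from standard valence (C 4, N 3, O 2, S 2, halogen 1):
  atom 1: O, bond orders sum to 2 (valence 2) → 0 H
  atom 2: C, bond orders sum to 4 (valence 4) → 0 H
  atom 3: C, bond orders sum to 1 (valence 4) → 3 H
  atom 4: C, bond orders sum to 4 (valence 4) → 0 H
  atom 5: C, bond orders sum to 4 (valence 4) → 0 H
  atom 6: Br (halogen, monovalent) → 0 H
  atom 7: C, bond orders sum to 4 (valence 4) → 0 H
  atom 8: C, bond orders sum to 2 (valence 4) → 2 H
  atom 9: C, bond orders sum to 1 (valence 4) → 3 H
  atom 10: C, bond orders sum to 4 (valence 4) → 0 H
  atom 11: Br (halogen, monovalent) → 0 H
  atom 12: N, bond orders sum to 3 (valence 3) → 0 H
  atom 13: C, bond orders sum to 3 (valence 4) → 1 H
Total hydrogens: 9.

9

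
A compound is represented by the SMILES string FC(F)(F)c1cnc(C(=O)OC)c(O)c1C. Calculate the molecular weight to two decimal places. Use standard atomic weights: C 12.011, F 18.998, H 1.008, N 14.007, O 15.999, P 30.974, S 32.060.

First, the molecular formula is C9H8F3NO3 (counting implicit H from valence).
  C: 9 × 12.011 = 108.099
  F: 3 × 18.998 = 56.994
  H: 8 × 1.008 = 8.064
  N: 1 × 14.007 = 14.007
  O: 3 × 15.999 = 47.997
Sum: 9×12.011 + 3×18.998 + 8×1.008 + 1×14.007 + 3×15.999 = 235.161 → 235.16 g/mol.

235.16 g/mol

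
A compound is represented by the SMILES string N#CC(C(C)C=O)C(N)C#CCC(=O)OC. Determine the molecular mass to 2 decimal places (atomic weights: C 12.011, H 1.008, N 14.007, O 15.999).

222.24 g/mol

First, the molecular formula is C11H14N2O3 (counting implicit H from valence).
  C: 11 × 12.011 = 132.121
  H: 14 × 1.008 = 14.112
  N: 2 × 14.007 = 28.014
  O: 3 × 15.999 = 47.997
Sum: 11×12.011 + 14×1.008 + 2×14.007 + 3×15.999 = 222.244 → 222.24 g/mol.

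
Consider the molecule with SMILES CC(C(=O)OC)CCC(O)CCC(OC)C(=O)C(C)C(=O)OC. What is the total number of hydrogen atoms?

28

Walk through each heavy atom and fill implicit hydrogens from standard valence (C 4, N 3, O 2, S 2, halogen 1):
  atom 1: C, bond orders sum to 1 (valence 4) → 3 H
  atom 2: C, bond orders sum to 3 (valence 4) → 1 H
  atom 3: C, bond orders sum to 4 (valence 4) → 0 H
  atom 4: O, bond orders sum to 2 (valence 2) → 0 H
  atom 5: O, bond orders sum to 2 (valence 2) → 0 H
  atom 6: C, bond orders sum to 1 (valence 4) → 3 H
  atom 7: C, bond orders sum to 2 (valence 4) → 2 H
  atom 8: C, bond orders sum to 2 (valence 4) → 2 H
  atom 9: C, bond orders sum to 3 (valence 4) → 1 H
  atom 10: O, bond orders sum to 1 (valence 2) → 1 H
  atom 11: C, bond orders sum to 2 (valence 4) → 2 H
  atom 12: C, bond orders sum to 2 (valence 4) → 2 H
  atom 13: C, bond orders sum to 3 (valence 4) → 1 H
  atom 14: O, bond orders sum to 2 (valence 2) → 0 H
  atom 15: C, bond orders sum to 1 (valence 4) → 3 H
  atom 16: C, bond orders sum to 4 (valence 4) → 0 H
  atom 17: O, bond orders sum to 2 (valence 2) → 0 H
  atom 18: C, bond orders sum to 3 (valence 4) → 1 H
  atom 19: C, bond orders sum to 1 (valence 4) → 3 H
  atom 20: C, bond orders sum to 4 (valence 4) → 0 H
  atom 21: O, bond orders sum to 2 (valence 2) → 0 H
  atom 22: O, bond orders sum to 2 (valence 2) → 0 H
  atom 23: C, bond orders sum to 1 (valence 4) → 3 H
Total hydrogens: 28.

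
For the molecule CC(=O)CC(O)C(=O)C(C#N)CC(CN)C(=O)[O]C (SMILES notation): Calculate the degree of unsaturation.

5

Molecular formula: C12H18N2O5.
DoU = (2C + 2 + N − H − X) / 2, where X is the halogen count and O/S are ignored.
    = (2·12 + 2 + 2 − 18 − 0) / 2 = 10 / 2 = 5.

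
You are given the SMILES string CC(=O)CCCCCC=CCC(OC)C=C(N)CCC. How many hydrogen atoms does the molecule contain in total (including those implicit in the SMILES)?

Walk through each heavy atom and fill implicit hydrogens from standard valence (C 4, N 3, O 2, S 2, halogen 1):
  atom 1: C, bond orders sum to 1 (valence 4) → 3 H
  atom 2: C, bond orders sum to 4 (valence 4) → 0 H
  atom 3: O, bond orders sum to 2 (valence 2) → 0 H
  atom 4: C, bond orders sum to 2 (valence 4) → 2 H
  atom 5: C, bond orders sum to 2 (valence 4) → 2 H
  atom 6: C, bond orders sum to 2 (valence 4) → 2 H
  atom 7: C, bond orders sum to 2 (valence 4) → 2 H
  atom 8: C, bond orders sum to 2 (valence 4) → 2 H
  atom 9: C, bond orders sum to 3 (valence 4) → 1 H
  atom 10: C, bond orders sum to 3 (valence 4) → 1 H
  atom 11: C, bond orders sum to 2 (valence 4) → 2 H
  atom 12: C, bond orders sum to 3 (valence 4) → 1 H
  atom 13: O, bond orders sum to 2 (valence 2) → 0 H
  atom 14: C, bond orders sum to 1 (valence 4) → 3 H
  atom 15: C, bond orders sum to 3 (valence 4) → 1 H
  atom 16: C, bond orders sum to 4 (valence 4) → 0 H
  atom 17: N, bond orders sum to 1 (valence 3) → 2 H
  atom 18: C, bond orders sum to 2 (valence 4) → 2 H
  atom 19: C, bond orders sum to 2 (valence 4) → 2 H
  atom 20: C, bond orders sum to 1 (valence 4) → 3 H
Total hydrogens: 31.

31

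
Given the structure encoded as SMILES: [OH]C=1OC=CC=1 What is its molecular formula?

C4H4O2

Walk through each heavy atom and fill implicit hydrogens from standard valence (C 4, N 3, O 2, S 2, halogen 1):
  atom 1: O with explicit H count 1
  atom 2: C, bond orders sum to 4 (valence 4) → 0 H
  atom 3: O, bond orders sum to 2 (valence 2) → 0 H
  atom 4: C, bond orders sum to 3 (valence 4) → 1 H
  atom 5: C, bond orders sum to 3 (valence 4) → 1 H
  atom 6: C, bond orders sum to 3 (valence 4) → 1 H
Totals → C:4, H:4, O:2.
In Hill order: C4H4O2.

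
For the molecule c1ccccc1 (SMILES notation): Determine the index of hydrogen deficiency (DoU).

4

Molecular formula: C6H6.
DoU = (2C + 2 + N − H − X) / 2, where X is the halogen count and O/S are ignored.
    = (2·6 + 2 + 0 − 6 − 0) / 2 = 8 / 2 = 4.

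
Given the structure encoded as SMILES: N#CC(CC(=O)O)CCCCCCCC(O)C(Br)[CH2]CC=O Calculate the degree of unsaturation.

4

Molecular formula: C16H26BrNO4.
DoU = (2C + 2 + N − H − X) / 2, where X is the halogen count and O/S are ignored.
    = (2·16 + 2 + 1 − 26 − 1) / 2 = 8 / 2 = 4.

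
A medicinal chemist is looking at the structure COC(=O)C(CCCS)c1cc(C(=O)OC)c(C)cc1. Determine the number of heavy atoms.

20

Every atom symbol written in the SMILES (organic subset) is one heavy atom; implicit H are not written.
Heavy atoms by element → C:15, O:4, S:1.
Total: 20.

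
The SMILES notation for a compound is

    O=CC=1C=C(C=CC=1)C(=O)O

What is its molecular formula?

C8H6O3

Walk through each heavy atom and fill implicit hydrogens from standard valence (C 4, N 3, O 2, S 2, halogen 1):
  atom 1: O, bond orders sum to 2 (valence 2) → 0 H
  atom 2: C, bond orders sum to 3 (valence 4) → 1 H
  atom 3: C, bond orders sum to 4 (valence 4) → 0 H
  atom 4: C, bond orders sum to 3 (valence 4) → 1 H
  atom 5: C, bond orders sum to 4 (valence 4) → 0 H
  atom 6: C, bond orders sum to 3 (valence 4) → 1 H
  atom 7: C, bond orders sum to 3 (valence 4) → 1 H
  atom 8: C, bond orders sum to 3 (valence 4) → 1 H
  atom 9: C, bond orders sum to 4 (valence 4) → 0 H
  atom 10: O, bond orders sum to 2 (valence 2) → 0 H
  atom 11: O, bond orders sum to 1 (valence 2) → 1 H
Totals → C:8, H:6, O:3.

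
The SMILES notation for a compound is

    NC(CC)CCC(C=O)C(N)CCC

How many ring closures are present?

In SMILES, each pair of matching ring-closure digits denotes one ring-closing bond; the number of such bonds equals the number of independent rings.
Ring-closure bonds here: 0.

0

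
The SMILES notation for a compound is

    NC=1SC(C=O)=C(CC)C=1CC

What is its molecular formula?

C9H13NOS

Walk through each heavy atom and fill implicit hydrogens from standard valence (C 4, N 3, O 2, S 2, halogen 1):
  atom 1: N, bond orders sum to 1 (valence 3) → 2 H
  atom 2: C, bond orders sum to 4 (valence 4) → 0 H
  atom 3: S, bond orders sum to 2 (valence 2) → 0 H
  atom 4: C, bond orders sum to 4 (valence 4) → 0 H
  atom 5: C, bond orders sum to 3 (valence 4) → 1 H
  atom 6: O, bond orders sum to 2 (valence 2) → 0 H
  atom 7: C, bond orders sum to 4 (valence 4) → 0 H
  atom 8: C, bond orders sum to 2 (valence 4) → 2 H
  atom 9: C, bond orders sum to 1 (valence 4) → 3 H
  atom 10: C, bond orders sum to 4 (valence 4) → 0 H
  atom 11: C, bond orders sum to 2 (valence 4) → 2 H
  atom 12: C, bond orders sum to 1 (valence 4) → 3 H
Totals → C:9, H:13, N:1, O:1, S:1.
In Hill order: C9H13NOS.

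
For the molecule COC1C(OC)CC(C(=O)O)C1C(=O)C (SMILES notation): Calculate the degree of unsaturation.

Degree of unsaturation = (number of rings) + (number of π bonds).
Ring closures in the SMILES: 1.
π bonds: 2 double bonds (each 1 DoU) → 2 DoU from unsaturation.
Total DoU = 1 + 2 = 3.

3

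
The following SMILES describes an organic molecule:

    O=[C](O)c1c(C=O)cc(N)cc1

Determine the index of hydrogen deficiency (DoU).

Molecular formula: C8H7NO3.
DoU = (2C + 2 + N − H − X) / 2, where X is the halogen count and O/S are ignored.
    = (2·8 + 2 + 1 − 7 − 0) / 2 = 12 / 2 = 6.

6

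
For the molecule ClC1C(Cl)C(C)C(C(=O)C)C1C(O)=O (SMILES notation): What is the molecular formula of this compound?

C9H12Cl2O3

Walk through each heavy atom and fill implicit hydrogens from standard valence (C 4, N 3, O 2, S 2, halogen 1):
  atom 1: Cl (halogen, monovalent) → 0 H
  atom 2: C, bond orders sum to 3 (valence 4) → 1 H
  atom 3: C, bond orders sum to 3 (valence 4) → 1 H
  atom 4: Cl (halogen, monovalent) → 0 H
  atom 5: C, bond orders sum to 3 (valence 4) → 1 H
  atom 6: C, bond orders sum to 1 (valence 4) → 3 H
  atom 7: C, bond orders sum to 3 (valence 4) → 1 H
  atom 8: C, bond orders sum to 4 (valence 4) → 0 H
  atom 9: O, bond orders sum to 2 (valence 2) → 0 H
  atom 10: C, bond orders sum to 1 (valence 4) → 3 H
  atom 11: C, bond orders sum to 3 (valence 4) → 1 H
  atom 12: C, bond orders sum to 4 (valence 4) → 0 H
  atom 13: O, bond orders sum to 1 (valence 2) → 1 H
  atom 14: O, bond orders sum to 2 (valence 2) → 0 H
Totals → C:9, H:12, Cl:2, O:3.
In Hill order: C9H12Cl2O3.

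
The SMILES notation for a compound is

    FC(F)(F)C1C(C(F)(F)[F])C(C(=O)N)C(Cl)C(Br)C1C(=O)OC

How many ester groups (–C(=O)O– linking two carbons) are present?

The ester motif appears at heavy-atom position 20 in the SMILES.
Other groups present: 1 amide.
Ester count: 1.

1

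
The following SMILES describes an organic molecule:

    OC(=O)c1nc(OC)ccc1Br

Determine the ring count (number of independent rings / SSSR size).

1

In SMILES, each pair of matching ring-closure digits denotes one ring-closing bond; the number of such bonds equals the number of independent rings.
Ring-closure bonds here: 1.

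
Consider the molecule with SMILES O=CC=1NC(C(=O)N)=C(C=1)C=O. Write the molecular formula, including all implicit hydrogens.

Walk through each heavy atom and fill implicit hydrogens from standard valence (C 4, N 3, O 2, S 2, halogen 1):
  atom 1: O, bond orders sum to 2 (valence 2) → 0 H
  atom 2: C, bond orders sum to 3 (valence 4) → 1 H
  atom 3: C, bond orders sum to 4 (valence 4) → 0 H
  atom 4: N, bond orders sum to 2 (valence 3) → 1 H
  atom 5: C, bond orders sum to 4 (valence 4) → 0 H
  atom 6: C, bond orders sum to 4 (valence 4) → 0 H
  atom 7: O, bond orders sum to 2 (valence 2) → 0 H
  atom 8: N, bond orders sum to 1 (valence 3) → 2 H
  atom 9: C, bond orders sum to 4 (valence 4) → 0 H
  atom 10: C, bond orders sum to 3 (valence 4) → 1 H
  atom 11: C, bond orders sum to 3 (valence 4) → 1 H
  atom 12: O, bond orders sum to 2 (valence 2) → 0 H
Totals → C:7, H:6, N:2, O:3.
In Hill order: C7H6N2O3.

C7H6N2O3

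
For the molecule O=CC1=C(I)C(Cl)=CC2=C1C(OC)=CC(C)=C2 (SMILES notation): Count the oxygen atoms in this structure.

2

Scan the SMILES for O atoms (remember two-letter symbols like Cl and Br are single atoms).
Oxygen count: 2.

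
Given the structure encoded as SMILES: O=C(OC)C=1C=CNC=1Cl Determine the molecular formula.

C6H6ClNO2

Walk through each heavy atom and fill implicit hydrogens from standard valence (C 4, N 3, O 2, S 2, halogen 1):
  atom 1: O, bond orders sum to 2 (valence 2) → 0 H
  atom 2: C, bond orders sum to 4 (valence 4) → 0 H
  atom 3: O, bond orders sum to 2 (valence 2) → 0 H
  atom 4: C, bond orders sum to 1 (valence 4) → 3 H
  atom 5: C, bond orders sum to 4 (valence 4) → 0 H
  atom 6: C, bond orders sum to 3 (valence 4) → 1 H
  atom 7: C, bond orders sum to 3 (valence 4) → 1 H
  atom 8: N, bond orders sum to 2 (valence 3) → 1 H
  atom 9: C, bond orders sum to 4 (valence 4) → 0 H
  atom 10: Cl (halogen, monovalent) → 0 H
Totals → C:6, H:6, Cl:1, N:1, O:2.
In Hill order: C6H6ClNO2.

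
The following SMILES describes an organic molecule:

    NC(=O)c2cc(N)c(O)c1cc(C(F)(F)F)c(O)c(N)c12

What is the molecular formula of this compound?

Walk through each heavy atom and fill implicit hydrogens from standard valence (C 4, N 3, O 2, S 2, halogen 1); for lowercase aromatic atoms, an aromatic c carries 1 H when it has two neighbours and 0 H with three, and aromatic n carries 0 H:
  atom 1: N, bond orders sum to 1 (valence 3) → 2 H
  atom 2: C, bond orders sum to 4 (valence 4) → 0 H
  atom 3: O, bond orders sum to 2 (valence 2) → 0 H
  atom 4: aromatic c, 3 neighbours → 0 H
  atom 5: aromatic c, 2 neighbours → 1 H
  atom 6: aromatic c, 3 neighbours → 0 H
  atom 7: N, bond orders sum to 1 (valence 3) → 2 H
  atom 8: aromatic c, 3 neighbours → 0 H
  atom 9: O, bond orders sum to 1 (valence 2) → 1 H
  atom 10: aromatic c, 3 neighbours → 0 H
  atom 11: aromatic c, 2 neighbours → 1 H
  atom 12: aromatic c, 3 neighbours → 0 H
  atom 13: C, bond orders sum to 4 (valence 4) → 0 H
  atom 14: F (halogen, monovalent) → 0 H
  atom 15: F (halogen, monovalent) → 0 H
  atom 16: F (halogen, monovalent) → 0 H
  atom 17: aromatic c, 3 neighbours → 0 H
  atom 18: O, bond orders sum to 1 (valence 2) → 1 H
  atom 19: aromatic c, 3 neighbours → 0 H
  atom 20: N, bond orders sum to 1 (valence 3) → 2 H
  atom 21: aromatic c, 3 neighbours → 0 H
Totals → C:12, H:10, F:3, N:3, O:3.
In Hill order: C12H10F3N3O3.

C12H10F3N3O3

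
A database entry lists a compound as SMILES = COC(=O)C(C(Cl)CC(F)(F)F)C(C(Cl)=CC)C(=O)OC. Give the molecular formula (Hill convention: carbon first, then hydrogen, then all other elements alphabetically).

C12H15Cl2F3O4

Walk through each heavy atom and fill implicit hydrogens from standard valence (C 4, N 3, O 2, S 2, halogen 1):
  atom 1: C, bond orders sum to 1 (valence 4) → 3 H
  atom 2: O, bond orders sum to 2 (valence 2) → 0 H
  atom 3: C, bond orders sum to 4 (valence 4) → 0 H
  atom 4: O, bond orders sum to 2 (valence 2) → 0 H
  atom 5: C, bond orders sum to 3 (valence 4) → 1 H
  atom 6: C, bond orders sum to 3 (valence 4) → 1 H
  atom 7: Cl (halogen, monovalent) → 0 H
  atom 8: C, bond orders sum to 2 (valence 4) → 2 H
  atom 9: C, bond orders sum to 4 (valence 4) → 0 H
  atom 10: F (halogen, monovalent) → 0 H
  atom 11: F (halogen, monovalent) → 0 H
  atom 12: F (halogen, monovalent) → 0 H
  atom 13: C, bond orders sum to 3 (valence 4) → 1 H
  atom 14: C, bond orders sum to 4 (valence 4) → 0 H
  atom 15: Cl (halogen, monovalent) → 0 H
  atom 16: C, bond orders sum to 3 (valence 4) → 1 H
  atom 17: C, bond orders sum to 1 (valence 4) → 3 H
  atom 18: C, bond orders sum to 4 (valence 4) → 0 H
  atom 19: O, bond orders sum to 2 (valence 2) → 0 H
  atom 20: O, bond orders sum to 2 (valence 2) → 0 H
  atom 21: C, bond orders sum to 1 (valence 4) → 3 H
Totals → C:12, H:15, Cl:2, F:3, O:4.
In Hill order: C12H15Cl2F3O4.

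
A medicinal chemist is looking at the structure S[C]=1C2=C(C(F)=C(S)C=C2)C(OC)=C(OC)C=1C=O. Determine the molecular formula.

Walk through each heavy atom and fill implicit hydrogens from standard valence (C 4, N 3, O 2, S 2, halogen 1):
  atom 1: S, bond orders sum to 1 (valence 2) → 1 H
  atom 2: C with explicit H count 0
  atom 3: C, bond orders sum to 4 (valence 4) → 0 H
  atom 4: C, bond orders sum to 4 (valence 4) → 0 H
  atom 5: C, bond orders sum to 4 (valence 4) → 0 H
  atom 6: F (halogen, monovalent) → 0 H
  atom 7: C, bond orders sum to 4 (valence 4) → 0 H
  atom 8: S, bond orders sum to 1 (valence 2) → 1 H
  atom 9: C, bond orders sum to 3 (valence 4) → 1 H
  atom 10: C, bond orders sum to 3 (valence 4) → 1 H
  atom 11: C, bond orders sum to 4 (valence 4) → 0 H
  atom 12: O, bond orders sum to 2 (valence 2) → 0 H
  atom 13: C, bond orders sum to 1 (valence 4) → 3 H
  atom 14: C, bond orders sum to 4 (valence 4) → 0 H
  atom 15: O, bond orders sum to 2 (valence 2) → 0 H
  atom 16: C, bond orders sum to 1 (valence 4) → 3 H
  atom 17: C, bond orders sum to 4 (valence 4) → 0 H
  atom 18: C, bond orders sum to 3 (valence 4) → 1 H
  atom 19: O, bond orders sum to 2 (valence 2) → 0 H
Totals → C:13, H:11, F:1, O:3, S:2.

C13H11FO3S2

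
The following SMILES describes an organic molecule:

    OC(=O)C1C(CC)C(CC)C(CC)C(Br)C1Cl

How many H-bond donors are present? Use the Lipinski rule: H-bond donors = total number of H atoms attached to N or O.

Donors: find every N or O and count the H atoms it carries.
  atom 1 (O): bond orders sum to 1 → 1 H
  atom 3 (O): bond orders sum to 2 → 0 H
Lipinski HBD = 1.

1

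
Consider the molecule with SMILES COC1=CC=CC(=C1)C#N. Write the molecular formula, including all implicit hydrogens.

C8H7NO

Walk through each heavy atom and fill implicit hydrogens from standard valence (C 4, N 3, O 2, S 2, halogen 1):
  atom 1: C, bond orders sum to 1 (valence 4) → 3 H
  atom 2: O, bond orders sum to 2 (valence 2) → 0 H
  atom 3: C, bond orders sum to 4 (valence 4) → 0 H
  atom 4: C, bond orders sum to 3 (valence 4) → 1 H
  atom 5: C, bond orders sum to 3 (valence 4) → 1 H
  atom 6: C, bond orders sum to 3 (valence 4) → 1 H
  atom 7: C, bond orders sum to 4 (valence 4) → 0 H
  atom 8: C, bond orders sum to 3 (valence 4) → 1 H
  atom 9: C, bond orders sum to 4 (valence 4) → 0 H
  atom 10: N, bond orders sum to 3 (valence 3) → 0 H
Totals → C:8, H:7, N:1, O:1.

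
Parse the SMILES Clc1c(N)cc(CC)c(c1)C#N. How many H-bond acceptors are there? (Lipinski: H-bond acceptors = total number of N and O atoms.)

2

N atoms: 2; O atoms: 0.
Lipinski HBA = 2 + 0 = 2.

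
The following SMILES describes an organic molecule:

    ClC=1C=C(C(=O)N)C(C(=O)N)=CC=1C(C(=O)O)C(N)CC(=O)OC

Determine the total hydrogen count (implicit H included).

16

Walk through each heavy atom and fill implicit hydrogens from standard valence (C 4, N 3, O 2, S 2, halogen 1):
  atom 1: Cl (halogen, monovalent) → 0 H
  atom 2: C, bond orders sum to 4 (valence 4) → 0 H
  atom 3: C, bond orders sum to 3 (valence 4) → 1 H
  atom 4: C, bond orders sum to 4 (valence 4) → 0 H
  atom 5: C, bond orders sum to 4 (valence 4) → 0 H
  atom 6: O, bond orders sum to 2 (valence 2) → 0 H
  atom 7: N, bond orders sum to 1 (valence 3) → 2 H
  atom 8: C, bond orders sum to 4 (valence 4) → 0 H
  atom 9: C, bond orders sum to 4 (valence 4) → 0 H
  atom 10: O, bond orders sum to 2 (valence 2) → 0 H
  atom 11: N, bond orders sum to 1 (valence 3) → 2 H
  atom 12: C, bond orders sum to 3 (valence 4) → 1 H
  atom 13: C, bond orders sum to 4 (valence 4) → 0 H
  atom 14: C, bond orders sum to 3 (valence 4) → 1 H
  atom 15: C, bond orders sum to 4 (valence 4) → 0 H
  atom 16: O, bond orders sum to 2 (valence 2) → 0 H
  atom 17: O, bond orders sum to 1 (valence 2) → 1 H
  atom 18: C, bond orders sum to 3 (valence 4) → 1 H
  atom 19: N, bond orders sum to 1 (valence 3) → 2 H
  atom 20: C, bond orders sum to 2 (valence 4) → 2 H
  atom 21: C, bond orders sum to 4 (valence 4) → 0 H
  atom 22: O, bond orders sum to 2 (valence 2) → 0 H
  atom 23: O, bond orders sum to 2 (valence 2) → 0 H
  atom 24: C, bond orders sum to 1 (valence 4) → 3 H
Total hydrogens: 16.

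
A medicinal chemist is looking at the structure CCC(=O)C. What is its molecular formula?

C4H8O

Walk through each heavy atom and fill implicit hydrogens from standard valence (C 4, N 3, O 2, S 2, halogen 1):
  atom 1: C, bond orders sum to 1 (valence 4) → 3 H
  atom 2: C, bond orders sum to 2 (valence 4) → 2 H
  atom 3: C, bond orders sum to 4 (valence 4) → 0 H
  atom 4: O, bond orders sum to 2 (valence 2) → 0 H
  atom 5: C, bond orders sum to 1 (valence 4) → 3 H
Totals → C:4, H:8, O:1.
In Hill order: C4H8O.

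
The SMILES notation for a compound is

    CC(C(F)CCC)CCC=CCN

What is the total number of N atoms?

Scan the SMILES for N atoms (remember two-letter symbols like Cl and Br are single atoms).
Nitrogen count: 1.

1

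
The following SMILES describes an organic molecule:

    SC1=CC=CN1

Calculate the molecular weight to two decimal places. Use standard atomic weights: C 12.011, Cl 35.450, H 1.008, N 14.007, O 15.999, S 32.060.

99.15 g/mol

First, the molecular formula is C4H5NS (counting implicit H from valence).
  C: 4 × 12.011 = 48.044
  H: 5 × 1.008 = 5.040
  N: 1 × 14.007 = 14.007
  S: 1 × 32.060 = 32.060
Sum: 4×12.011 + 5×1.008 + 1×14.007 + 1×32.060 = 99.151 → 99.15 g/mol.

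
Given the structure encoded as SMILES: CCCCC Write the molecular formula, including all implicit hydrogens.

Walk through each heavy atom and fill implicit hydrogens from standard valence (C 4, N 3, O 2, S 2, halogen 1):
  atom 1: C, bond orders sum to 1 (valence 4) → 3 H
  atom 2: C, bond orders sum to 2 (valence 4) → 2 H
  atom 3: C, bond orders sum to 2 (valence 4) → 2 H
  atom 4: C, bond orders sum to 2 (valence 4) → 2 H
  atom 5: C, bond orders sum to 1 (valence 4) → 3 H
Totals → C:5, H:12.

C5H12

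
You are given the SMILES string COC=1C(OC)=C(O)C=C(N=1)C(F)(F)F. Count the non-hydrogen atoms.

15

Every atom symbol written in the SMILES (organic subset) is one heavy atom; implicit H are not written.
Heavy atoms by element → C:8, F:3, N:1, O:3.
Total: 15.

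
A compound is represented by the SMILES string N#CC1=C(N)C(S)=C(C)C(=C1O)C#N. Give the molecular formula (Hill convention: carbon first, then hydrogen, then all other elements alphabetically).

Walk through each heavy atom and fill implicit hydrogens from standard valence (C 4, N 3, O 2, S 2, halogen 1):
  atom 1: N, bond orders sum to 3 (valence 3) → 0 H
  atom 2: C, bond orders sum to 4 (valence 4) → 0 H
  atom 3: C, bond orders sum to 4 (valence 4) → 0 H
  atom 4: C, bond orders sum to 4 (valence 4) → 0 H
  atom 5: N, bond orders sum to 1 (valence 3) → 2 H
  atom 6: C, bond orders sum to 4 (valence 4) → 0 H
  atom 7: S, bond orders sum to 1 (valence 2) → 1 H
  atom 8: C, bond orders sum to 4 (valence 4) → 0 H
  atom 9: C, bond orders sum to 1 (valence 4) → 3 H
  atom 10: C, bond orders sum to 4 (valence 4) → 0 H
  atom 11: C, bond orders sum to 4 (valence 4) → 0 H
  atom 12: O, bond orders sum to 1 (valence 2) → 1 H
  atom 13: C, bond orders sum to 4 (valence 4) → 0 H
  atom 14: N, bond orders sum to 3 (valence 3) → 0 H
Totals → C:9, H:7, N:3, O:1, S:1.
In Hill order: C9H7N3OS.

C9H7N3OS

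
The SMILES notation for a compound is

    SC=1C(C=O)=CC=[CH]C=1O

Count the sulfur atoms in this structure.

1

Scan the SMILES for S atoms (remember two-letter symbols like Cl and Br are single atoms).
Sulfur count: 1.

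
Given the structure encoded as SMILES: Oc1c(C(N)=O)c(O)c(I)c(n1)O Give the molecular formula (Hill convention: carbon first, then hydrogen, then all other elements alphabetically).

Walk through each heavy atom and fill implicit hydrogens from standard valence (C 4, N 3, O 2, S 2, halogen 1); for lowercase aromatic atoms, an aromatic c carries 1 H when it has two neighbours and 0 H with three, and aromatic n carries 0 H:
  atom 1: O, bond orders sum to 1 (valence 2) → 1 H
  atom 2: aromatic c, 3 neighbours → 0 H
  atom 3: aromatic c, 3 neighbours → 0 H
  atom 4: C, bond orders sum to 4 (valence 4) → 0 H
  atom 5: N, bond orders sum to 1 (valence 3) → 2 H
  atom 6: O, bond orders sum to 2 (valence 2) → 0 H
  atom 7: aromatic c, 3 neighbours → 0 H
  atom 8: O, bond orders sum to 1 (valence 2) → 1 H
  atom 9: aromatic c, 3 neighbours → 0 H
  atom 10: I (halogen, monovalent) → 0 H
  atom 11: aromatic c, 3 neighbours → 0 H
  atom 12: aromatic n, 2 neighbours → 0 H
  atom 13: O, bond orders sum to 1 (valence 2) → 1 H
Totals → C:6, H:5, I:1, N:2, O:4.

C6H5IN2O4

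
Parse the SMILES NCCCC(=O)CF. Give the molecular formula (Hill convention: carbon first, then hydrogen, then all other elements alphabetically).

Walk through each heavy atom and fill implicit hydrogens from standard valence (C 4, N 3, O 2, S 2, halogen 1):
  atom 1: N, bond orders sum to 1 (valence 3) → 2 H
  atom 2: C, bond orders sum to 2 (valence 4) → 2 H
  atom 3: C, bond orders sum to 2 (valence 4) → 2 H
  atom 4: C, bond orders sum to 2 (valence 4) → 2 H
  atom 5: C, bond orders sum to 4 (valence 4) → 0 H
  atom 6: O, bond orders sum to 2 (valence 2) → 0 H
  atom 7: C, bond orders sum to 2 (valence 4) → 2 H
  atom 8: F (halogen, monovalent) → 0 H
Totals → C:5, H:10, F:1, N:1, O:1.
In Hill order: C5H10FNO.

C5H10FNO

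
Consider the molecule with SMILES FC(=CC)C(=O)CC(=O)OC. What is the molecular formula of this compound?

C7H9FO3

Walk through each heavy atom and fill implicit hydrogens from standard valence (C 4, N 3, O 2, S 2, halogen 1):
  atom 1: F (halogen, monovalent) → 0 H
  atom 2: C, bond orders sum to 4 (valence 4) → 0 H
  atom 3: C, bond orders sum to 3 (valence 4) → 1 H
  atom 4: C, bond orders sum to 1 (valence 4) → 3 H
  atom 5: C, bond orders sum to 4 (valence 4) → 0 H
  atom 6: O, bond orders sum to 2 (valence 2) → 0 H
  atom 7: C, bond orders sum to 2 (valence 4) → 2 H
  atom 8: C, bond orders sum to 4 (valence 4) → 0 H
  atom 9: O, bond orders sum to 2 (valence 2) → 0 H
  atom 10: O, bond orders sum to 2 (valence 2) → 0 H
  atom 11: C, bond orders sum to 1 (valence 4) → 3 H
Totals → C:7, H:9, F:1, O:3.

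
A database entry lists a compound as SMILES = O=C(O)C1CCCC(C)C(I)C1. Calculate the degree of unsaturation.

Degree of unsaturation = (number of rings) + (number of π bonds).
Ring closures in the SMILES: 1.
π bonds: 1 double bond (each 1 DoU) → 1 DoU from unsaturation.
Total DoU = 1 + 1 = 2.

2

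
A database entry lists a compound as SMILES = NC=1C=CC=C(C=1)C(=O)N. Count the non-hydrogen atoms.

Every atom symbol written in the SMILES (organic subset) is one heavy atom; implicit H are not written.
Heavy atoms by element → C:7, N:2, O:1.
Total: 10.

10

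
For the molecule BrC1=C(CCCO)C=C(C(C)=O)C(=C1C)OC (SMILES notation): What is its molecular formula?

Walk through each heavy atom and fill implicit hydrogens from standard valence (C 4, N 3, O 2, S 2, halogen 1):
  atom 1: Br (halogen, monovalent) → 0 H
  atom 2: C, bond orders sum to 4 (valence 4) → 0 H
  atom 3: C, bond orders sum to 4 (valence 4) → 0 H
  atom 4: C, bond orders sum to 2 (valence 4) → 2 H
  atom 5: C, bond orders sum to 2 (valence 4) → 2 H
  atom 6: C, bond orders sum to 2 (valence 4) → 2 H
  atom 7: O, bond orders sum to 1 (valence 2) → 1 H
  atom 8: C, bond orders sum to 3 (valence 4) → 1 H
  atom 9: C, bond orders sum to 4 (valence 4) → 0 H
  atom 10: C, bond orders sum to 4 (valence 4) → 0 H
  atom 11: C, bond orders sum to 1 (valence 4) → 3 H
  atom 12: O, bond orders sum to 2 (valence 2) → 0 H
  atom 13: C, bond orders sum to 4 (valence 4) → 0 H
  atom 14: C, bond orders sum to 4 (valence 4) → 0 H
  atom 15: C, bond orders sum to 1 (valence 4) → 3 H
  atom 16: O, bond orders sum to 2 (valence 2) → 0 H
  atom 17: C, bond orders sum to 1 (valence 4) → 3 H
Totals → C:13, H:17, Br:1, O:3.

C13H17BrO3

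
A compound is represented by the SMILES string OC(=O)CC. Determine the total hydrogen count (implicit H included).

Walk through each heavy atom and fill implicit hydrogens from standard valence (C 4, N 3, O 2, S 2, halogen 1):
  atom 1: O, bond orders sum to 1 (valence 2) → 1 H
  atom 2: C, bond orders sum to 4 (valence 4) → 0 H
  atom 3: O, bond orders sum to 2 (valence 2) → 0 H
  atom 4: C, bond orders sum to 2 (valence 4) → 2 H
  atom 5: C, bond orders sum to 1 (valence 4) → 3 H
Total hydrogens: 6.

6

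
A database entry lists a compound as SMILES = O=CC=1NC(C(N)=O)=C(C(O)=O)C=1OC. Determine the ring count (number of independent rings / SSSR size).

1

In SMILES, each pair of matching ring-closure digits denotes one ring-closing bond; the number of such bonds equals the number of independent rings.
Ring-closure bonds here: 1.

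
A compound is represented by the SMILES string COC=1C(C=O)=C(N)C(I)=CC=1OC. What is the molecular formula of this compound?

Walk through each heavy atom and fill implicit hydrogens from standard valence (C 4, N 3, O 2, S 2, halogen 1):
  atom 1: C, bond orders sum to 1 (valence 4) → 3 H
  atom 2: O, bond orders sum to 2 (valence 2) → 0 H
  atom 3: C, bond orders sum to 4 (valence 4) → 0 H
  atom 4: C, bond orders sum to 4 (valence 4) → 0 H
  atom 5: C, bond orders sum to 3 (valence 4) → 1 H
  atom 6: O, bond orders sum to 2 (valence 2) → 0 H
  atom 7: C, bond orders sum to 4 (valence 4) → 0 H
  atom 8: N, bond orders sum to 1 (valence 3) → 2 H
  atom 9: C, bond orders sum to 4 (valence 4) → 0 H
  atom 10: I (halogen, monovalent) → 0 H
  atom 11: C, bond orders sum to 3 (valence 4) → 1 H
  atom 12: C, bond orders sum to 4 (valence 4) → 0 H
  atom 13: O, bond orders sum to 2 (valence 2) → 0 H
  atom 14: C, bond orders sum to 1 (valence 4) → 3 H
Totals → C:9, H:10, I:1, N:1, O:3.
In Hill order: C9H10INO3.

C9H10INO3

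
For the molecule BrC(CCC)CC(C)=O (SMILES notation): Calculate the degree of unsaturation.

1

Degree of unsaturation = (number of rings) + (number of π bonds).
Ring closures in the SMILES: 0.
π bonds: 1 double bond (each 1 DoU) → 1 DoU from unsaturation.
Total DoU = 0 + 1 = 1.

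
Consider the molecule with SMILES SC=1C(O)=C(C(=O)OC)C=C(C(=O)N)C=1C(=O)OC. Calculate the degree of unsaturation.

Molecular formula: C11H11NO6S.
DoU = (2C + 2 + N − H − X) / 2, where X is the halogen count and O/S are ignored.
    = (2·11 + 2 + 1 − 11 − 0) / 2 = 14 / 2 = 7.

7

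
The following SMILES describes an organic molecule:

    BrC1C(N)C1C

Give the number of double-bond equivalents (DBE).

1

Degree of unsaturation = (number of rings) + (number of π bonds).
Ring closures in the SMILES: 1.
π bonds: none → 0 DoU from unsaturation.
Total DoU = 1 + 0 = 1.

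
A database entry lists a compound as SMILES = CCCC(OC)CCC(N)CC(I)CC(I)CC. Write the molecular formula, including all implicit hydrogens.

C14H29I2NO

Walk through each heavy atom and fill implicit hydrogens from standard valence (C 4, N 3, O 2, S 2, halogen 1):
  atom 1: C, bond orders sum to 1 (valence 4) → 3 H
  atom 2: C, bond orders sum to 2 (valence 4) → 2 H
  atom 3: C, bond orders sum to 2 (valence 4) → 2 H
  atom 4: C, bond orders sum to 3 (valence 4) → 1 H
  atom 5: O, bond orders sum to 2 (valence 2) → 0 H
  atom 6: C, bond orders sum to 1 (valence 4) → 3 H
  atom 7: C, bond orders sum to 2 (valence 4) → 2 H
  atom 8: C, bond orders sum to 2 (valence 4) → 2 H
  atom 9: C, bond orders sum to 3 (valence 4) → 1 H
  atom 10: N, bond orders sum to 1 (valence 3) → 2 H
  atom 11: C, bond orders sum to 2 (valence 4) → 2 H
  atom 12: C, bond orders sum to 3 (valence 4) → 1 H
  atom 13: I (halogen, monovalent) → 0 H
  atom 14: C, bond orders sum to 2 (valence 4) → 2 H
  atom 15: C, bond orders sum to 3 (valence 4) → 1 H
  atom 16: I (halogen, monovalent) → 0 H
  atom 17: C, bond orders sum to 2 (valence 4) → 2 H
  atom 18: C, bond orders sum to 1 (valence 4) → 3 H
Totals → C:14, H:29, I:2, N:1, O:1.
In Hill order: C14H29I2NO.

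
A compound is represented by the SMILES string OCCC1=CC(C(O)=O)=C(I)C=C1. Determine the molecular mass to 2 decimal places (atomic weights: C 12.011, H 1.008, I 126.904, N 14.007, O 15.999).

First, the molecular formula is C9H9IO3 (counting implicit H from valence).
  C: 9 × 12.011 = 108.099
  H: 9 × 1.008 = 9.072
  I: 1 × 126.904 = 126.904
  O: 3 × 15.999 = 47.997
Sum: 9×12.011 + 9×1.008 + 1×126.904 + 3×15.999 = 292.072 → 292.07 g/mol.

292.07 g/mol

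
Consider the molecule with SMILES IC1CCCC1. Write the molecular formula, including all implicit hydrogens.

Walk through each heavy atom and fill implicit hydrogens from standard valence (C 4, N 3, O 2, S 2, halogen 1):
  atom 1: I (halogen, monovalent) → 0 H
  atom 2: C, bond orders sum to 3 (valence 4) → 1 H
  atom 3: C, bond orders sum to 2 (valence 4) → 2 H
  atom 4: C, bond orders sum to 2 (valence 4) → 2 H
  atom 5: C, bond orders sum to 2 (valence 4) → 2 H
  atom 6: C, bond orders sum to 2 (valence 4) → 2 H
Totals → C:5, H:9, I:1.
In Hill order: C5H9I.

C5H9I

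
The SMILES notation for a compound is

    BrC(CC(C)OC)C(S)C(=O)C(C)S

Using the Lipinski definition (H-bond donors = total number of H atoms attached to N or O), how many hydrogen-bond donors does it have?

Donors: find every N or O and count the H atoms it carries.
  atom 6 (O): bond orders sum to 2 → 0 H
  atom 11 (O): bond orders sum to 2 → 0 H
Lipinski HBD = 0.

0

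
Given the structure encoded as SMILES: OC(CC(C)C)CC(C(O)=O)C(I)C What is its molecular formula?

C10H19IO3

Walk through each heavy atom and fill implicit hydrogens from standard valence (C 4, N 3, O 2, S 2, halogen 1):
  atom 1: O, bond orders sum to 1 (valence 2) → 1 H
  atom 2: C, bond orders sum to 3 (valence 4) → 1 H
  atom 3: C, bond orders sum to 2 (valence 4) → 2 H
  atom 4: C, bond orders sum to 3 (valence 4) → 1 H
  atom 5: C, bond orders sum to 1 (valence 4) → 3 H
  atom 6: C, bond orders sum to 1 (valence 4) → 3 H
  atom 7: C, bond orders sum to 2 (valence 4) → 2 H
  atom 8: C, bond orders sum to 3 (valence 4) → 1 H
  atom 9: C, bond orders sum to 4 (valence 4) → 0 H
  atom 10: O, bond orders sum to 1 (valence 2) → 1 H
  atom 11: O, bond orders sum to 2 (valence 2) → 0 H
  atom 12: C, bond orders sum to 3 (valence 4) → 1 H
  atom 13: I (halogen, monovalent) → 0 H
  atom 14: C, bond orders sum to 1 (valence 4) → 3 H
Totals → C:10, H:19, I:1, O:3.
In Hill order: C10H19IO3.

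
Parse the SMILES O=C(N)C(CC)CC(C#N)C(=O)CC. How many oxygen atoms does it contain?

Scan the SMILES for O atoms (remember two-letter symbols like Cl and Br are single atoms).
Oxygen count: 2.

2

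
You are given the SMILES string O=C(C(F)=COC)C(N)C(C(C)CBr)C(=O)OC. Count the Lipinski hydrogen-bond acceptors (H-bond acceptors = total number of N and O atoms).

5

N atoms: 1; O atoms: 4.
Lipinski HBA = 1 + 4 = 5.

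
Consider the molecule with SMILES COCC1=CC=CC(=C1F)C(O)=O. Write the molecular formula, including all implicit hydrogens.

Walk through each heavy atom and fill implicit hydrogens from standard valence (C 4, N 3, O 2, S 2, halogen 1):
  atom 1: C, bond orders sum to 1 (valence 4) → 3 H
  atom 2: O, bond orders sum to 2 (valence 2) → 0 H
  atom 3: C, bond orders sum to 2 (valence 4) → 2 H
  atom 4: C, bond orders sum to 4 (valence 4) → 0 H
  atom 5: C, bond orders sum to 3 (valence 4) → 1 H
  atom 6: C, bond orders sum to 3 (valence 4) → 1 H
  atom 7: C, bond orders sum to 3 (valence 4) → 1 H
  atom 8: C, bond orders sum to 4 (valence 4) → 0 H
  atom 9: C, bond orders sum to 4 (valence 4) → 0 H
  atom 10: F (halogen, monovalent) → 0 H
  atom 11: C, bond orders sum to 4 (valence 4) → 0 H
  atom 12: O, bond orders sum to 1 (valence 2) → 1 H
  atom 13: O, bond orders sum to 2 (valence 2) → 0 H
Totals → C:9, H:9, F:1, O:3.
In Hill order: C9H9FO3.

C9H9FO3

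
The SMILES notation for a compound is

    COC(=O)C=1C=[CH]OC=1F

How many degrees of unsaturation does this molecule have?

Molecular formula: C6H5FO3.
DoU = (2C + 2 + N − H − X) / 2, where X is the halogen count and O/S are ignored.
    = (2·6 + 2 + 0 − 5 − 1) / 2 = 8 / 2 = 4.

4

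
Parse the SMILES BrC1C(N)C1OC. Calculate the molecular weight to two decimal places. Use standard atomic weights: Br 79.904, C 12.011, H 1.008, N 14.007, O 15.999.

166.02 g/mol

First, the molecular formula is C4H8BrNO (counting implicit H from valence).
  Br: 1 × 79.904 = 79.904
  C: 4 × 12.011 = 48.044
  H: 8 × 1.008 = 8.064
  N: 1 × 14.007 = 14.007
  O: 1 × 15.999 = 15.999
Sum: 1×79.904 + 4×12.011 + 8×1.008 + 1×14.007 + 1×15.999 = 166.018 → 166.02 g/mol.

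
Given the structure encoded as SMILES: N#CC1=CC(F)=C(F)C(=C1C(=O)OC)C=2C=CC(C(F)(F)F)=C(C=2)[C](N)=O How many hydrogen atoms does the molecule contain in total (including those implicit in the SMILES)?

Walk through each heavy atom and fill implicit hydrogens from standard valence (C 4, N 3, O 2, S 2, halogen 1):
  atom 1: N, bond orders sum to 3 (valence 3) → 0 H
  atom 2: C, bond orders sum to 4 (valence 4) → 0 H
  atom 3: C, bond orders sum to 4 (valence 4) → 0 H
  atom 4: C, bond orders sum to 3 (valence 4) → 1 H
  atom 5: C, bond orders sum to 4 (valence 4) → 0 H
  atom 6: F (halogen, monovalent) → 0 H
  atom 7: C, bond orders sum to 4 (valence 4) → 0 H
  atom 8: F (halogen, monovalent) → 0 H
  atom 9: C, bond orders sum to 4 (valence 4) → 0 H
  atom 10: C, bond orders sum to 4 (valence 4) → 0 H
  atom 11: C, bond orders sum to 4 (valence 4) → 0 H
  atom 12: O, bond orders sum to 2 (valence 2) → 0 H
  atom 13: O, bond orders sum to 2 (valence 2) → 0 H
  atom 14: C, bond orders sum to 1 (valence 4) → 3 H
  atom 15: C, bond orders sum to 4 (valence 4) → 0 H
  atom 16: C, bond orders sum to 3 (valence 4) → 1 H
  atom 17: C, bond orders sum to 3 (valence 4) → 1 H
  atom 18: C, bond orders sum to 4 (valence 4) → 0 H
  atom 19: C, bond orders sum to 4 (valence 4) → 0 H
  atom 20: F (halogen, monovalent) → 0 H
  atom 21: F (halogen, monovalent) → 0 H
  atom 22: F (halogen, monovalent) → 0 H
  atom 23: C, bond orders sum to 4 (valence 4) → 0 H
  atom 24: C, bond orders sum to 3 (valence 4) → 1 H
  atom 25: C with explicit H count 0
  atom 26: N, bond orders sum to 1 (valence 3) → 2 H
  atom 27: O, bond orders sum to 2 (valence 2) → 0 H
Total hydrogens: 9.

9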